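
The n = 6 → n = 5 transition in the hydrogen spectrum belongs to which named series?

Pfund

The series is set by the lower level: n_f = 5 is the Pfund series.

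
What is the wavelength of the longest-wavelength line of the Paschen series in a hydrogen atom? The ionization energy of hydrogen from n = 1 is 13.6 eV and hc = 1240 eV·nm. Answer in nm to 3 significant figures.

The Paschen series terminates on n_f = 3; the first line has n_i = 3+1 = 4.
ΔE = 13.60 × (1/3² − 1/4²) = 0.6611 eV.
λ = 1240 / 0.6611 = 1880 nm.

1880 nm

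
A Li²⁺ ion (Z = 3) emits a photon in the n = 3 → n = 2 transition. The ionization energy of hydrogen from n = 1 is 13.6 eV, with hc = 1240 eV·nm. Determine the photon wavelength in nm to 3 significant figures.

72.9 nm

For Z = 3 the level energies scale as Z², so the effective Rydberg energy is 13.6 × 9 = 122.4 eV.
ΔE = 122.4 × (1/2² − 1/3²) = 122.4 × 0.1389 = 17.00 eV.
λ = hc/ΔE = 1240 / 17.00 = 72.9 nm.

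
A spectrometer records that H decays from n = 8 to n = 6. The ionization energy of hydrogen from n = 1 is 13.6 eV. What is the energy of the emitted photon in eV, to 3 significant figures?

E_8 = −13.60/64 = −0.2125 eV and E_6 = −13.60/36 = −0.3778 eV.
The photon energy is |E_8 − E_6| = 0.165 eV.

0.165 eV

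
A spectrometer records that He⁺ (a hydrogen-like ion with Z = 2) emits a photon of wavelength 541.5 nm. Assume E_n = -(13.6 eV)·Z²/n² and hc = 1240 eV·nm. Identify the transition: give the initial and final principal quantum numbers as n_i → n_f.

The photon energy is ΔE = hc/λ = 1240 / 541.5 = 2.290 eV.
With Z = 2, ΔE = 54.40 × (1/n_f² − 1/n_i²), so 1/n_f² − 1/n_i² = 0.04209.
Trying n_f = 4 gives 1/n_i² = 0.02041, i.e. n_i ≈ 7; this pair matches.

n_i = 7, n_f = 4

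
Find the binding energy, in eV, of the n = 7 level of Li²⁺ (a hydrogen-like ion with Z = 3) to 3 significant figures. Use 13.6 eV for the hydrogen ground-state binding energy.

2.50 eV

E_n = −13.6 Z²/n² = −122.4/n² eV for Z = 3.
E_7 = −122.4/49 = −2.50 eV, so ionization (to E = 0) requires 2.50 eV.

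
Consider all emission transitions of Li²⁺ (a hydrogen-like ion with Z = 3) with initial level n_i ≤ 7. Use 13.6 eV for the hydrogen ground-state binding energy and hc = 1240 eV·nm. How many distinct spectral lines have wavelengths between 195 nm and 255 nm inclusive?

Enumerate all n_i → n_f pairs with 1 ≤ n_f < n_i ≤ 7 and compute λ = 1240 / [13.6·9·(1/n_f² − 1/n_i²)].
Lines falling in [195, 255] nm: 4→3 (208.4 nm), 7→4 (240.7 nm).

2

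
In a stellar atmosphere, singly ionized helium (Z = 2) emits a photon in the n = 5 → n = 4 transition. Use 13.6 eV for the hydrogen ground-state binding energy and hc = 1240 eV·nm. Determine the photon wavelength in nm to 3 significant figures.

1010 nm

For Z = 2 the level energies scale as Z², so the effective Rydberg energy is 13.6 × 4 = 54.40 eV.
ΔE = 54.40 × (1/4² − 1/5²) = 54.40 × 0.02250 = 1.224 eV.
λ = hc/ΔE = 1240 / 1.224 = 1010 nm.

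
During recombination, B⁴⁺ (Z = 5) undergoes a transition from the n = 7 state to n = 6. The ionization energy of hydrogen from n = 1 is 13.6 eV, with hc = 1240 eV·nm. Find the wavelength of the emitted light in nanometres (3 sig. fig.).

For Z = 5 the level energies scale as Z², so the effective Rydberg energy is 13.6 × 25 = 340.0 eV.
ΔE = 340.0 × (1/6² − 1/7²) = 340.0 × 0.007370 = 2.506 eV.
λ = hc/ΔE = 1240 / 2.506 = 495 nm.

495 nm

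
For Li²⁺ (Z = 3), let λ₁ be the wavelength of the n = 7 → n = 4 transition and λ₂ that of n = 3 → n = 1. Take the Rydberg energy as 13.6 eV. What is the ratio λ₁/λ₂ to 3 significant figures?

λ ∝ 1/ΔE ∝ 1/(1/n_f² − 1/n_i²), and the Z² and hc factors cancel in the ratio.
λ₁/λ₂ = (1/1² − 1/3²)/(1/4² − 1/7²) = 0.8889/0.04209 = 21.1.

21.1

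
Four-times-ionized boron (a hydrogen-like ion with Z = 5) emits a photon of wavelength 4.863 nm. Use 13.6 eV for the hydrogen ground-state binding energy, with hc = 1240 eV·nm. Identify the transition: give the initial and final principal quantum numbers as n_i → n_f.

The photon energy is ΔE = hc/λ = 1240 / 4.863 = 255.0 eV.
With Z = 5, ΔE = 340.0 × (1/n_f² − 1/n_i²), so 1/n_f² − 1/n_i² = 0.7500.
Trying n_f = 1 gives 1/n_i² = 0.2500, i.e. n_i ≈ 2; this pair matches.

n_i = 2, n_f = 1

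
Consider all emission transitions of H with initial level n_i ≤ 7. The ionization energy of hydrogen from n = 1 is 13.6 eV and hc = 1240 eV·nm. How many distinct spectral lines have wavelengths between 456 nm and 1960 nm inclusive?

Enumerate all n_i → n_f pairs with 1 ≤ n_f < n_i ≤ 7 and compute λ = 1240 / [13.6·1·(1/n_f² − 1/n_i²)].
Lines falling in [456, 1960] nm: 4→2 (486.3 nm), 3→2 (656.5 nm), 7→3 (1005 nm), 6→3 (1094 nm), 5→3 (1282 nm), 4→3 (1876 nm).

6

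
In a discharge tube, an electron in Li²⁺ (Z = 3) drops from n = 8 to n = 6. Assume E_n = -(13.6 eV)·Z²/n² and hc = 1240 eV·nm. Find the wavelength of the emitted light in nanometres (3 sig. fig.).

For Z = 3 the level energies scale as Z², so the effective Rydberg energy is 13.6 × 9 = 122.4 eV.
ΔE = 122.4 × (1/6² − 1/8²) = 122.4 × 0.01215 = 1.488 eV.
λ = hc/ΔE = 1240 / 1.488 = 834 nm.

834 nm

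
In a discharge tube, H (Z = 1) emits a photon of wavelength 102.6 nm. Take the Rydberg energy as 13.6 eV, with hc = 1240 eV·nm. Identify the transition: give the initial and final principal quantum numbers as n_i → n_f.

The photon energy is ΔE = hc/λ = 1240 / 102.6 = 12.09 eV.
With Z = 1, ΔE = 13.60 × (1/n_f² − 1/n_i²), so 1/n_f² − 1/n_i² = 0.8887.
Trying n_f = 1 gives 1/n_i² = 0.1113, i.e. n_i ≈ 3; this pair matches.

n_i = 3, n_f = 1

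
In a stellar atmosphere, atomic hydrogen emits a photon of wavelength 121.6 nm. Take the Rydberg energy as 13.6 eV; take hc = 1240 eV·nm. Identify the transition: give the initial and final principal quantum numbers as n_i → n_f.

n_i = 2, n_f = 1

The photon energy is ΔE = hc/λ = 1240 / 121.6 = 10.20 eV.
With Z = 1, ΔE = 13.60 × (1/n_f² − 1/n_i²), so 1/n_f² − 1/n_i² = 0.7498.
Trying n_f = 1 gives 1/n_i² = 0.2502, i.e. n_i ≈ 2; this pair matches.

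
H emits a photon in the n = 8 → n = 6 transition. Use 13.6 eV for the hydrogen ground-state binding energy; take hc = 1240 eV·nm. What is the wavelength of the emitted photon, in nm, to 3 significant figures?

7500 nm

ΔE = 13.60 × (1/6² − 1/8²) = 13.60 × 0.01215 = 0.1653 eV.
λ = hc/ΔE = 1240 / 0.1653 = 7500 nm.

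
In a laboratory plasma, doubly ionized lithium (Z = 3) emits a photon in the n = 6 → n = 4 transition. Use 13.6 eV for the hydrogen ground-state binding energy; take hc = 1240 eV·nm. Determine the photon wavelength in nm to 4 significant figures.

For Z = 3 the level energies scale as Z², so the effective Rydberg energy is 13.6 × 9 = 122.4 eV.
ΔE = 122.4 × (1/4² − 1/6²) = 122.4 × 0.03472 = 4.250 eV.
λ = hc/ΔE = 1240 / 4.250 = 291.8 nm.

291.8 nm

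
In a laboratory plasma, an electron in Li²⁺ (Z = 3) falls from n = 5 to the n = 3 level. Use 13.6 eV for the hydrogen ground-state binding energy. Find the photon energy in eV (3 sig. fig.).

The Bohr energies scale as Z², so for Z = 3: E_n = −122.4/n² eV.
E_5 = −122.4/25 = −4.896 eV and E_3 = −122.4/9 = −13.60 eV.
The photon energy is |E_5 − E_3| = 8.70 eV.

8.70 eV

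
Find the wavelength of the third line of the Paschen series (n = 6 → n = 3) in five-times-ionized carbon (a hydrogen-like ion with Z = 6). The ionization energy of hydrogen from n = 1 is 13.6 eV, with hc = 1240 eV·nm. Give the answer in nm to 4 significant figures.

30.39 nm

The Paschen series terminates on n_f = 3; the third line has n_i = 3+3 = 6.
ΔE = 489.6 × (1/3² − 1/6²) = 40.80 eV.
λ = 1240 / 40.80 = 30.39 nm.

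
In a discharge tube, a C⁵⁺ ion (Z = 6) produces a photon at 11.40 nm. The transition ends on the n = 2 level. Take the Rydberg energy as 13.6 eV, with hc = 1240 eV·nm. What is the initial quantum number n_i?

n_i = 6

The photon energy is ΔE = hc/λ = 1240 / 11.40 = 108.8 eV.
With Z = 6, ΔE = 489.6 × (1/n_f² − 1/n_i²), so 1/n_f² − 1/n_i² = 0.2222.
With n_f = 2: 1/n_i² = 1/4 − 0.2222 = 0.02784, so n_i ≈ 5.99.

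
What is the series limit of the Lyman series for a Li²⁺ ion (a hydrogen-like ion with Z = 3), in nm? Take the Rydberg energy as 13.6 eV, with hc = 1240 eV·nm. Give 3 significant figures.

10.1 nm

The Lyman series has lower level n_f = 1; the series limit corresponds to n_i → ∞.
ΔE_max = 13.6 × 9 / 1² = 122.4 eV.
λ_min = 1240 / 122.4 = 10.1 nm.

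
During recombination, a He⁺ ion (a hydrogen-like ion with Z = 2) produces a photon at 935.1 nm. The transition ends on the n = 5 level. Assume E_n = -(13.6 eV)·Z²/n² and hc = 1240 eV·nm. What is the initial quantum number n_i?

The photon energy is ΔE = hc/λ = 1240 / 935.1 = 1.326 eV.
With Z = 2, ΔE = 54.40 × (1/n_f² − 1/n_i²), so 1/n_f² − 1/n_i² = 0.02438.
With n_f = 5: 1/n_i² = 1/25 − 0.02438 = 0.01562, so n_i ≈ 8.00.

n_i = 8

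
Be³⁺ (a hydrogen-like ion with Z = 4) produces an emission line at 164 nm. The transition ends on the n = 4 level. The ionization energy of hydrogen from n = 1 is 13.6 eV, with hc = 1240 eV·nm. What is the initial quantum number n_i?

The photon energy is ΔE = hc/λ = 1240 / 164 = 7.561 eV.
With Z = 4, ΔE = 217.6 × (1/n_f² − 1/n_i²), so 1/n_f² − 1/n_i² = 0.03475.
With n_f = 4: 1/n_i² = 1/16 − 0.03475 = 0.02775, so n_i ≈ 6.00.

n_i = 6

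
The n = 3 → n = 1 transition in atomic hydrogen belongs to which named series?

Lyman

The series is set by the lower level: n_f = 1 is the Lyman series.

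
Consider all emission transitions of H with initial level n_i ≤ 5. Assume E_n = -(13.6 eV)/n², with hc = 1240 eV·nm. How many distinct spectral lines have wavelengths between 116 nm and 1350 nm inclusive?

Enumerate all n_i → n_f pairs with 1 ≤ n_f < n_i ≤ 5 and compute λ = 1240 / [13.6·1·(1/n_f² − 1/n_i²)].
Lines falling in [116, 1350] nm: 2→1 (121.6 nm), 5→2 (434.2 nm), 4→2 (486.3 nm), 3→2 (656.5 nm), 5→3 (1282 nm).

5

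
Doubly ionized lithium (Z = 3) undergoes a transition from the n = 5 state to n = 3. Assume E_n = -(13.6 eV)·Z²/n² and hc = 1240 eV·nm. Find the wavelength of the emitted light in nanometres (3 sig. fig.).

For Z = 3 the level energies scale as Z², so the effective Rydberg energy is 13.6 × 9 = 122.4 eV.
ΔE = 122.4 × (1/3² − 1/5²) = 122.4 × 0.07111 = 8.704 eV.
λ = hc/ΔE = 1240 / 8.704 = 142 nm.

142 nm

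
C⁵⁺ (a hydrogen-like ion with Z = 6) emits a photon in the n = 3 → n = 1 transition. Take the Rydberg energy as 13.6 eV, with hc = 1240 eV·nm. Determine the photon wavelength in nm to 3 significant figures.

2.85 nm

For Z = 6 the level energies scale as Z², so the effective Rydberg energy is 13.6 × 36 = 489.6 eV.
ΔE = 489.6 × (1/1² − 1/3²) = 489.6 × 0.8889 = 435.2 eV.
λ = hc/ΔE = 1240 / 435.2 = 2.85 nm.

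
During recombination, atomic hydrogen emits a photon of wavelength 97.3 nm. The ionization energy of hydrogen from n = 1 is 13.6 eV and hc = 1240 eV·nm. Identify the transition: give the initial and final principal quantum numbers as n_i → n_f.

The photon energy is ΔE = hc/λ = 1240 / 97.3 = 12.74 eV.
With Z = 1, ΔE = 13.60 × (1/n_f² − 1/n_i²), so 1/n_f² − 1/n_i² = 0.9371.
Trying n_f = 1 gives 1/n_i² = 0.06293, i.e. n_i ≈ 4; this pair matches.

n_i = 4, n_f = 1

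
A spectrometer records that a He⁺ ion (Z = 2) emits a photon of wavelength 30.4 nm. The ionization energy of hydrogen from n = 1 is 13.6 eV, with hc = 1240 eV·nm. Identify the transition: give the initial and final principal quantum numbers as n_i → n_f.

The photon energy is ΔE = hc/λ = 1240 / 30.4 = 40.79 eV.
With Z = 2, ΔE = 54.40 × (1/n_f² − 1/n_i²), so 1/n_f² − 1/n_i² = 0.7498.
Trying n_f = 1 gives 1/n_i² = 0.2502, i.e. n_i ≈ 2; this pair matches.

n_i = 2, n_f = 1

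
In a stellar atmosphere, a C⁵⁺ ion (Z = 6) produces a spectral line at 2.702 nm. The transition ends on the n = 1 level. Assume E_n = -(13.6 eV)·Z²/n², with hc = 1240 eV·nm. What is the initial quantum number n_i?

n_i = 4

The photon energy is ΔE = hc/λ = 1240 / 2.702 = 458.9 eV.
With Z = 6, ΔE = 489.6 × (1/n_f² − 1/n_i²), so 1/n_f² − 1/n_i² = 0.9373.
With n_f = 1: 1/n_i² = 1/1 − 0.9373 = 0.06266, so n_i ≈ 3.99.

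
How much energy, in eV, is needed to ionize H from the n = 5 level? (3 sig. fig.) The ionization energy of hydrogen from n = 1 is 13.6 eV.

E_5 = −13.60/25 = −0.544 eV, so ionization (to E = 0) requires 0.544 eV.

0.544 eV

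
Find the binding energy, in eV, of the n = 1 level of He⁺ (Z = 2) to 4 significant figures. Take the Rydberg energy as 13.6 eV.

54.40 eV

E_n = −13.6 Z²/n² = −54.40/n² eV for Z = 2.
E_1 = −54.40/1 = −54.40 eV, so ionization (to E = 0) requires 54.40 eV.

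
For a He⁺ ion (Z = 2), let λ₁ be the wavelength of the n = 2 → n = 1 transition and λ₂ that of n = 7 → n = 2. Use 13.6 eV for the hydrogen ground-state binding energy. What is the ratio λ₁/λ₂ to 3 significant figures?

0.306

λ ∝ 1/ΔE ∝ 1/(1/n_f² − 1/n_i²), and the Z² and hc factors cancel in the ratio.
λ₁/λ₂ = (1/2² − 1/7²)/(1/1² − 1/2²) = 0.2296/0.7500 = 0.306.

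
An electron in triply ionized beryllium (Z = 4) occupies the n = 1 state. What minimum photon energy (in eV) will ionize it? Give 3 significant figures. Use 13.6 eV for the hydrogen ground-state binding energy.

E_n = −13.6 Z²/n² = −217.6/n² eV for Z = 4.
E_1 = −217.6/1 = −218 eV, so ionization (to E = 0) requires 218 eV.

218 eV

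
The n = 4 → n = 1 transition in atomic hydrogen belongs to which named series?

Lyman

The series is set by the lower level: n_f = 1 is the Lyman series.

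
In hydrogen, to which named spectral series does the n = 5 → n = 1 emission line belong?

The series is set by the lower level: n_f = 1 is the Lyman series.

Lyman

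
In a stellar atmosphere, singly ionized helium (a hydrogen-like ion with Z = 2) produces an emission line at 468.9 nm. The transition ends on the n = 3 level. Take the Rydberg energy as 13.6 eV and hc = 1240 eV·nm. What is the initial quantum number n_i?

The photon energy is ΔE = hc/λ = 1240 / 468.9 = 2.644 eV.
With Z = 2, ΔE = 54.40 × (1/n_f² − 1/n_i²), so 1/n_f² − 1/n_i² = 0.04861.
With n_f = 3: 1/n_i² = 1/9 − 0.04861 = 0.06250, so n_i ≈ 4.00.

n_i = 4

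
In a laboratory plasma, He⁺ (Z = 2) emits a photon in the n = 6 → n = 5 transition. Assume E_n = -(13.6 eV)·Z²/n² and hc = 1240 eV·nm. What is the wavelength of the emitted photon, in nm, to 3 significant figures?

For Z = 2 the level energies scale as Z², so the effective Rydberg energy is 13.6 × 4 = 54.40 eV.
ΔE = 54.40 × (1/5² − 1/6²) = 54.40 × 0.01222 = 0.6649 eV.
λ = hc/ΔE = 1240 / 0.6649 = 1860 nm.

1860 nm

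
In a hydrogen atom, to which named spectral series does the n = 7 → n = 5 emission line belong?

Pfund

The series is set by the lower level: n_f = 5 is the Pfund series.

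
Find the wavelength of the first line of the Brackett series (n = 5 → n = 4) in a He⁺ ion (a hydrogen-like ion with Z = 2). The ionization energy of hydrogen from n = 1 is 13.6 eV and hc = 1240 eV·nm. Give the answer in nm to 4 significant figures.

The Brackett series terminates on n_f = 4; the first line has n_i = 4+1 = 5.
ΔE = 54.40 × (1/4² − 1/5²) = 1.224 eV.
λ = 1240 / 1.224 = 1013 nm.

1013 nm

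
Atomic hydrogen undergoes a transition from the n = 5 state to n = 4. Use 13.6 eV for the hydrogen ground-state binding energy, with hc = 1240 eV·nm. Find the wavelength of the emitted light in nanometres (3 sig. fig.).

ΔE = 13.60 × (1/4² − 1/5²) = 13.60 × 0.02250 = 0.3060 eV.
λ = hc/ΔE = 1240 / 0.3060 = 4050 nm.

4050 nm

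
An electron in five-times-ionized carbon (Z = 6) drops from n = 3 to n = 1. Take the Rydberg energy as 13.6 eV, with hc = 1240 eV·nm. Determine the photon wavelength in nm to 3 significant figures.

For Z = 6 the level energies scale as Z², so the effective Rydberg energy is 13.6 × 36 = 489.6 eV.
ΔE = 489.6 × (1/1² − 1/3²) = 489.6 × 0.8889 = 435.2 eV.
λ = hc/ΔE = 1240 / 435.2 = 2.85 nm.

2.85 nm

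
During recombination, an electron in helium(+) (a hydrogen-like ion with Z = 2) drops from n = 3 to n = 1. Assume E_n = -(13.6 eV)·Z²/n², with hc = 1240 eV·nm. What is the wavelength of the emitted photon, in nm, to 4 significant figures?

For Z = 2 the level energies scale as Z², so the effective Rydberg energy is 13.6 × 4 = 54.40 eV.
ΔE = 54.40 × (1/1² − 1/3²) = 54.40 × 0.8889 = 48.36 eV.
λ = hc/ΔE = 1240 / 48.36 = 25.64 nm.

25.64 nm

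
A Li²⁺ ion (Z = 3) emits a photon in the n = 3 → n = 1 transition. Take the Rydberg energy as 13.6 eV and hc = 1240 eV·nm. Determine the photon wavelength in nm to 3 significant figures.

For Z = 3 the level energies scale as Z², so the effective Rydberg energy is 13.6 × 9 = 122.4 eV.
ΔE = 122.4 × (1/1² − 1/3²) = 122.4 × 0.8889 = 108.8 eV.
λ = hc/ΔE = 1240 / 108.8 = 11.4 nm.

11.4 nm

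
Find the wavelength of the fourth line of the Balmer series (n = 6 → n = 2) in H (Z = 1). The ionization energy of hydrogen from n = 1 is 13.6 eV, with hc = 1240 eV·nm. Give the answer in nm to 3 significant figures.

The Balmer series terminates on n_f = 2; the fourth line has n_i = 2+4 = 6.
ΔE = 13.60 × (1/2² − 1/6²) = 3.022 eV.
λ = 1240 / 3.022 = 410 nm.

410 nm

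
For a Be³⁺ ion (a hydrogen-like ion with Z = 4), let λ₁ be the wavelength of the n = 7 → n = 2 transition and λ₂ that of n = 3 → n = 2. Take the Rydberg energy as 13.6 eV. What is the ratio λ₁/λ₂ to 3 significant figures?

λ ∝ 1/ΔE ∝ 1/(1/n_f² − 1/n_i²), and the Z² and hc factors cancel in the ratio.
λ₁/λ₂ = (1/2² − 1/3²)/(1/2² − 1/7²) = 0.1389/0.2296 = 0.605.

0.605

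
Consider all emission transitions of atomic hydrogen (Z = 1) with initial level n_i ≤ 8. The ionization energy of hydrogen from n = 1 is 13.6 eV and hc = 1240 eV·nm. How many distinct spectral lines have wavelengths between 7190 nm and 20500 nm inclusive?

4

Enumerate all n_i → n_f pairs with 1 ≤ n_f < n_i ≤ 8 and compute λ = 1240 / [13.6·1·(1/n_f² − 1/n_i²)].
Lines falling in [7190, 20500] nm: 6→5 (7460 nm), 8→6 (7503 nm), 7→6 (12370 nm), 8→7 (19060 nm).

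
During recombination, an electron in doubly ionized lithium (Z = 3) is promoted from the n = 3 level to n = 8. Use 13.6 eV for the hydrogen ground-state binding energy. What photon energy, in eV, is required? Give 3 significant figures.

11.7 eV

The Bohr energies scale as Z², so for Z = 3: E_n = −122.4/n² eV.
E_8 = −122.4/64 = −1.913 eV and E_3 = −122.4/9 = −13.60 eV.
The photon energy is |E_8 − E_3| = 11.7 eV.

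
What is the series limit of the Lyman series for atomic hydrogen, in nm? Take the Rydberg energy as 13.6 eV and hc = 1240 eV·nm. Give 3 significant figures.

The Lyman series has lower level n_f = 1; the series limit corresponds to n_i → ∞.
ΔE_max = 13.6 × 1 / 1² = 13.60 eV.
λ_min = 1240 / 13.60 = 91.2 nm.

91.2 nm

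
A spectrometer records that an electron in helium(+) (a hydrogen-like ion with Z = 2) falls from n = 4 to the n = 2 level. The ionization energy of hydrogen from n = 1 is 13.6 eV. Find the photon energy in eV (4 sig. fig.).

10.20 eV

The Bohr energies scale as Z², so for Z = 2: E_n = −54.40/n² eV.
E_4 = −54.40/16 = −3.400 eV and E_2 = −54.40/4 = −13.60 eV.
The photon energy is |E_4 − E_2| = 10.20 eV.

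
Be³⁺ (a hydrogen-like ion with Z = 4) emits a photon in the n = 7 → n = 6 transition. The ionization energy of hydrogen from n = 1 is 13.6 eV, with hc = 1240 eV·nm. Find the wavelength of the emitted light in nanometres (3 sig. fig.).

For Z = 4 the level energies scale as Z², so the effective Rydberg energy is 13.6 × 16 = 217.6 eV.
ΔE = 217.6 × (1/6² − 1/7²) = 217.6 × 0.007370 = 1.604 eV.
λ = hc/ΔE = 1240 / 1.604 = 773 nm.

773 nm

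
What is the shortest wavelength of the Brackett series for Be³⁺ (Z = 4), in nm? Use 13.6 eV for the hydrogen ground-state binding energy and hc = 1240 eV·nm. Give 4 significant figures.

91.18 nm

The Brackett series has lower level n_f = 4; the series limit corresponds to n_i → ∞.
ΔE_max = 13.6 × 16 / 4² = 13.60 eV.
λ_min = 1240 / 13.60 = 91.18 nm.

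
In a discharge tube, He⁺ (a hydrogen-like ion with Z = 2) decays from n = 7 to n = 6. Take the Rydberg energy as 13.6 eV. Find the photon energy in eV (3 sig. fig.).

The Bohr energies scale as Z², so for Z = 2: E_n = −54.40/n² eV.
E_7 = −54.40/49 = −1.110 eV and E_6 = −54.40/36 = −1.511 eV.
The photon energy is |E_7 − E_6| = 0.401 eV.

0.401 eV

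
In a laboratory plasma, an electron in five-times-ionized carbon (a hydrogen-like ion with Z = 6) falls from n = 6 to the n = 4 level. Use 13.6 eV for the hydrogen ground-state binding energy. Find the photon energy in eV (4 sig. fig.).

The Bohr energies scale as Z², so for Z = 6: E_n = −489.6/n² eV.
E_6 = −489.6/36 = −13.60 eV and E_4 = −489.6/16 = −30.60 eV.
The photon energy is |E_6 − E_4| = 17.00 eV.

17.00 eV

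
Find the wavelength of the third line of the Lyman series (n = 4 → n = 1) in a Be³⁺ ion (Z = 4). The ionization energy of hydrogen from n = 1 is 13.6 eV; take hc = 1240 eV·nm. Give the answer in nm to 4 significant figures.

The Lyman series terminates on n_f = 1; the third line has n_i = 1+3 = 4.
ΔE = 217.6 × (1/1² − 1/4²) = 204.0 eV.
λ = 1240 / 204.0 = 6.078 nm.

6.078 nm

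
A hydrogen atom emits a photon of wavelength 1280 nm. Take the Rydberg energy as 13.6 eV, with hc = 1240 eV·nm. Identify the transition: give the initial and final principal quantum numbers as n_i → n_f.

n_i = 5, n_f = 3

The photon energy is ΔE = hc/λ = 1240 / 1280 = 0.9688 eV.
With Z = 1, ΔE = 13.60 × (1/n_f² − 1/n_i²), so 1/n_f² − 1/n_i² = 0.07123.
Trying n_f = 3 gives 1/n_i² = 0.03988, i.e. n_i ≈ 5; this pair matches.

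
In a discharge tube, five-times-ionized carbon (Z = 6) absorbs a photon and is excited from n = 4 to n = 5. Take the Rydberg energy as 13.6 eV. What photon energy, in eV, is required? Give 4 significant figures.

The Bohr energies scale as Z², so for Z = 6: E_n = −489.6/n² eV.
E_5 = −489.6/25 = −19.58 eV and E_4 = −489.6/16 = −30.60 eV.
The photon energy is |E_5 − E_4| = 11.02 eV.

11.02 eV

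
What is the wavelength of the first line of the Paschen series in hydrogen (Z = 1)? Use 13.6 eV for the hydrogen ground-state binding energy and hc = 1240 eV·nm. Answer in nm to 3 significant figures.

1880 nm

The Paschen series terminates on n_f = 3; the first line has n_i = 3+1 = 4.
ΔE = 13.60 × (1/3² − 1/4²) = 0.6611 eV.
λ = 1240 / 0.6611 = 1880 nm.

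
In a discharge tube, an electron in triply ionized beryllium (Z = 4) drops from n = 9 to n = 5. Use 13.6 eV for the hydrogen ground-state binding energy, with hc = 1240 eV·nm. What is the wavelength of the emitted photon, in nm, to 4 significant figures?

For Z = 4 the level energies scale as Z², so the effective Rydberg energy is 13.6 × 16 = 217.6 eV.
ΔE = 217.6 × (1/5² − 1/9²) = 217.6 × 0.02765 = 6.018 eV.
λ = hc/ΔE = 1240 / 6.018 = 206.1 nm.

206.1 nm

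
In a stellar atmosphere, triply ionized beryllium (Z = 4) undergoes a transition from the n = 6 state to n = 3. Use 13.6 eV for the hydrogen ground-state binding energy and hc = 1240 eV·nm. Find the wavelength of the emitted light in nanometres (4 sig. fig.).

For Z = 4 the level energies scale as Z², so the effective Rydberg energy is 13.6 × 16 = 217.6 eV.
ΔE = 217.6 × (1/3² − 1/6²) = 217.6 × 0.08333 = 18.13 eV.
λ = hc/ΔE = 1240 / 18.13 = 68.38 nm.

68.38 nm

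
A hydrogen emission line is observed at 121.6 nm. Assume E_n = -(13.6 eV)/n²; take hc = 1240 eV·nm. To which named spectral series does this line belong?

Lyman

ΔE = 1240/121.6 = 10.20 eV.
This matches 13.6 × (1/1² − 1/2²), so n_f = 1: the Lyman series.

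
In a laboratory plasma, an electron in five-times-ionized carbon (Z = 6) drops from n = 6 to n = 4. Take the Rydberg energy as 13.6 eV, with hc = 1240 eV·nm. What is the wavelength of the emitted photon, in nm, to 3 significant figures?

72.9 nm

For Z = 6 the level energies scale as Z², so the effective Rydberg energy is 13.6 × 36 = 489.6 eV.
ΔE = 489.6 × (1/4² − 1/6²) = 489.6 × 0.03472 = 17.00 eV.
λ = hc/ΔE = 1240 / 17.00 = 72.9 nm.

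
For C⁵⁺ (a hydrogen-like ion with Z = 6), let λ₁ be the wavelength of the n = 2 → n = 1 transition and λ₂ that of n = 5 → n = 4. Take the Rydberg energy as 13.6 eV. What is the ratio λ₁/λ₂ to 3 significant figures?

0.0300

λ ∝ 1/ΔE ∝ 1/(1/n_f² − 1/n_i²), and the Z² and hc factors cancel in the ratio.
λ₁/λ₂ = (1/4² − 1/5²)/(1/1² − 1/2²) = 0.02250/0.7500 = 0.0300.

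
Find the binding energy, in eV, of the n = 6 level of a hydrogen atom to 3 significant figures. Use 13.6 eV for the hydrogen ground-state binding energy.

E_6 = −13.60/36 = −0.378 eV, so ionization (to E = 0) requires 0.378 eV.

0.378 eV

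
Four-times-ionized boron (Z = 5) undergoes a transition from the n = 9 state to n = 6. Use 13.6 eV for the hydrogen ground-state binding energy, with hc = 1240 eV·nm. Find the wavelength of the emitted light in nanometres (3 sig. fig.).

236 nm

For Z = 5 the level energies scale as Z², so the effective Rydberg energy is 13.6 × 25 = 340.0 eV.
ΔE = 340.0 × (1/6² − 1/9²) = 340.0 × 0.01543 = 5.247 eV.
λ = hc/ΔE = 1240 / 5.247 = 236 nm.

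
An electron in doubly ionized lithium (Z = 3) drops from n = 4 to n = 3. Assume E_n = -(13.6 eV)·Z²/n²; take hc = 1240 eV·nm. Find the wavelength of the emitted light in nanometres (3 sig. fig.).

208 nm

For Z = 3 the level energies scale as Z², so the effective Rydberg energy is 13.6 × 9 = 122.4 eV.
ΔE = 122.4 × (1/3² − 1/4²) = 122.4 × 0.04861 = 5.950 eV.
λ = hc/ΔE = 1240 / 5.950 = 208 nm.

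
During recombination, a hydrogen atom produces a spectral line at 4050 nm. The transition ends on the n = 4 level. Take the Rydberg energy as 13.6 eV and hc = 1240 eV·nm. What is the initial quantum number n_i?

The photon energy is ΔE = hc/λ = 1240 / 4050 = 0.3062 eV.
With Z = 1, ΔE = 13.60 × (1/n_f² − 1/n_i²), so 1/n_f² − 1/n_i² = 0.02251.
With n_f = 4: 1/n_i² = 1/16 − 0.02251 = 0.03999, so n_i ≈ 5.00.

n_i = 5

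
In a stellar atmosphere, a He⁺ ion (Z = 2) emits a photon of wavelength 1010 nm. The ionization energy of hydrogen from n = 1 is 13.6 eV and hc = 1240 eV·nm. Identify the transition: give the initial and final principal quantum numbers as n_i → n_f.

n_i = 5, n_f = 4

The photon energy is ΔE = hc/λ = 1240 / 1010 = 1.228 eV.
With Z = 2, ΔE = 54.40 × (1/n_f² − 1/n_i²), so 1/n_f² − 1/n_i² = 0.02257.
Trying n_f = 4 gives 1/n_i² = 0.03993, i.e. n_i ≈ 5; this pair matches.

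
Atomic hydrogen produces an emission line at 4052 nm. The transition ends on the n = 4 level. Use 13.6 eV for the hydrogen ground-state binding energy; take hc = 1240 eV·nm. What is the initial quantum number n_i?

The photon energy is ΔE = hc/λ = 1240 / 4052 = 0.3060 eV.
With Z = 1, ΔE = 13.60 × (1/n_f² − 1/n_i²), so 1/n_f² − 1/n_i² = 0.02250.
With n_f = 4: 1/n_i² = 1/16 − 0.02250 = 0.04000, so n_i ≈ 5.00.

n_i = 5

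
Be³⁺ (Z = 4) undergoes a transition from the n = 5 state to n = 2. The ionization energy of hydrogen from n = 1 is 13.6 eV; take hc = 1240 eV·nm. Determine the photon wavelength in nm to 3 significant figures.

For Z = 4 the level energies scale as Z², so the effective Rydberg energy is 13.6 × 16 = 217.6 eV.
ΔE = 217.6 × (1/2² − 1/5²) = 217.6 × 0.2100 = 45.70 eV.
λ = hc/ΔE = 1240 / 45.70 = 27.1 nm.

27.1 nm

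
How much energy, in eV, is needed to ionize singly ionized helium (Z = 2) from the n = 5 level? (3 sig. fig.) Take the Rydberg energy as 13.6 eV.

2.18 eV

E_n = −13.6 Z²/n² = −54.40/n² eV for Z = 2.
E_5 = −54.40/25 = −2.18 eV, so ionization (to E = 0) requires 2.18 eV.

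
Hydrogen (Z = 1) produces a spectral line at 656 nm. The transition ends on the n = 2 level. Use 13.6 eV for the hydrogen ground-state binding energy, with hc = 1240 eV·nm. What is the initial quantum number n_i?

n_i = 3

The photon energy is ΔE = hc/λ = 1240 / 656 = 1.890 eV.
With Z = 1, ΔE = 13.60 × (1/n_f² − 1/n_i²), so 1/n_f² − 1/n_i² = 0.1390.
With n_f = 2: 1/n_i² = 1/4 − 0.1390 = 0.1110, so n_i ≈ 3.00.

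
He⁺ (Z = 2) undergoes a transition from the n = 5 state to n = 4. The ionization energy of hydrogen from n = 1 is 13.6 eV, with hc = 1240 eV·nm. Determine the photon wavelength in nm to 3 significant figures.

For Z = 2 the level energies scale as Z², so the effective Rydberg energy is 13.6 × 4 = 54.40 eV.
ΔE = 54.40 × (1/4² − 1/5²) = 54.40 × 0.02250 = 1.224 eV.
λ = hc/ΔE = 1240 / 1.224 = 1010 nm.

1010 nm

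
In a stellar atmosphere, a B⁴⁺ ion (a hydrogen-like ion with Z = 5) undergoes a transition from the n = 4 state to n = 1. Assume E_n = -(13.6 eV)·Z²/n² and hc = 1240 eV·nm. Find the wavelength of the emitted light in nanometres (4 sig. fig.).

For Z = 5 the level energies scale as Z², so the effective Rydberg energy is 13.6 × 25 = 340.0 eV.
ΔE = 340.0 × (1/1² − 1/4²) = 340.0 × 0.9375 = 318.8 eV.
λ = hc/ΔE = 1240 / 318.8 = 3.890 nm.

3.890 nm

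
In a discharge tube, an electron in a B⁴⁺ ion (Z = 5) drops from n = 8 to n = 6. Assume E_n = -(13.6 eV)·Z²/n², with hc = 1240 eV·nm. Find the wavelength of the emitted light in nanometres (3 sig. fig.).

For Z = 5 the level energies scale as Z², so the effective Rydberg energy is 13.6 × 25 = 340.0 eV.
ΔE = 340.0 × (1/6² − 1/8²) = 340.0 × 0.01215 = 4.132 eV.
λ = hc/ΔE = 1240 / 4.132 = 300 nm.

300 nm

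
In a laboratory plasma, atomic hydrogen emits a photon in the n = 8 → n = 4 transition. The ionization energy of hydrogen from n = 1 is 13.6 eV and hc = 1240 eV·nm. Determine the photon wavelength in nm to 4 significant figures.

ΔE = 13.60 × (1/4² − 1/8²) = 13.60 × 0.04688 = 0.6375 eV.
λ = hc/ΔE = 1240 / 0.6375 = 1945 nm.
This line belongs to the Brackett series.

1945 nm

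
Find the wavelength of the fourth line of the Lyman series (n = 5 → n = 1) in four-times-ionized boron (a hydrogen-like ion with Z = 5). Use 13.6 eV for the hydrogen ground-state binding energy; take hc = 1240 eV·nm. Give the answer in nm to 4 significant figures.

3.799 nm

The Lyman series terminates on n_f = 1; the fourth line has n_i = 1+4 = 5.
ΔE = 340.0 × (1/1² − 1/5²) = 326.4 eV.
λ = 1240 / 326.4 = 3.799 nm.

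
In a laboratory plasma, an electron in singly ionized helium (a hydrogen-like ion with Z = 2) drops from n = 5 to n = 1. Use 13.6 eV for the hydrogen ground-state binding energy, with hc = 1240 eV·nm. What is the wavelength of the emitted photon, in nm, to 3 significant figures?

For Z = 2 the level energies scale as Z², so the effective Rydberg energy is 13.6 × 4 = 54.40 eV.
ΔE = 54.40 × (1/1² − 1/5²) = 54.40 × 0.9600 = 52.22 eV.
λ = hc/ΔE = 1240 / 52.22 = 23.7 nm.

23.7 nm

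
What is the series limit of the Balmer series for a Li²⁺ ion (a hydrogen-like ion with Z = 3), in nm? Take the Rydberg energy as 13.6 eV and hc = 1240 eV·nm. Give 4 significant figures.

40.52 nm

The Balmer series has lower level n_f = 2; the series limit corresponds to n_i → ∞.
ΔE_max = 13.6 × 9 / 2² = 30.60 eV.
λ_min = 1240 / 30.60 = 40.52 nm.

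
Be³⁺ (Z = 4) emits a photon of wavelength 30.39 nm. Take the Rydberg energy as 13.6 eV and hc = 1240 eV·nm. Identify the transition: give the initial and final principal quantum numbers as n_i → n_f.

n_i = 4, n_f = 2

The photon energy is ΔE = hc/λ = 1240 / 30.39 = 40.80 eV.
With Z = 4, ΔE = 217.6 × (1/n_f² − 1/n_i²), so 1/n_f² − 1/n_i² = 0.1875.
Trying n_f = 2 gives 1/n_i² = 0.06249, i.e. n_i ≈ 4; this pair matches.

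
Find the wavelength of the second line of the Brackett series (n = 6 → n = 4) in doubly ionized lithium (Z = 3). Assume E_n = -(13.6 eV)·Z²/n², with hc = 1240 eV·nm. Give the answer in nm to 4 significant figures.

291.8 nm

The Brackett series terminates on n_f = 4; the second line has n_i = 4+2 = 6.
ΔE = 122.4 × (1/4² − 1/6²) = 4.250 eV.
λ = 1240 / 4.250 = 291.8 nm.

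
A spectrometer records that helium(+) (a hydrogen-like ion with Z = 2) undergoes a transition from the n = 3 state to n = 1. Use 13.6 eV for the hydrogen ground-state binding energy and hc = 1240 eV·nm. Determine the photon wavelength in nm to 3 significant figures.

For Z = 2 the level energies scale as Z², so the effective Rydberg energy is 13.6 × 4 = 54.40 eV.
ΔE = 54.40 × (1/1² − 1/3²) = 54.40 × 0.8889 = 48.36 eV.
λ = hc/ΔE = 1240 / 48.36 = 25.6 nm.

25.6 nm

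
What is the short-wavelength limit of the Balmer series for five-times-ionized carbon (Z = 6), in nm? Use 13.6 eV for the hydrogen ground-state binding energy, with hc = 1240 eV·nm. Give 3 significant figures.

10.1 nm

The Balmer series has lower level n_f = 2; the series limit corresponds to n_i → ∞.
ΔE_max = 13.6 × 36 / 2² = 122.4 eV.
λ_min = 1240 / 122.4 = 10.1 nm.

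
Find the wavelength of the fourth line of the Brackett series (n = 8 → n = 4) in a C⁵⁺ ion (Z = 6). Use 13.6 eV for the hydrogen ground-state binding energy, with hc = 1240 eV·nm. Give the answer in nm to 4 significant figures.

The Brackett series terminates on n_f = 4; the fourth line has n_i = 4+4 = 8.
ΔE = 489.6 × (1/4² − 1/8²) = 22.95 eV.
λ = 1240 / 22.95 = 54.03 nm.

54.03 nm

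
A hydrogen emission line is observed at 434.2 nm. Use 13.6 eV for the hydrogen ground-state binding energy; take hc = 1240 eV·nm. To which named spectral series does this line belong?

ΔE = 1240/434.2 = 2.856 eV.
This matches 13.6 × (1/2² − 1/5²), so n_f = 2: the Balmer series.

Balmer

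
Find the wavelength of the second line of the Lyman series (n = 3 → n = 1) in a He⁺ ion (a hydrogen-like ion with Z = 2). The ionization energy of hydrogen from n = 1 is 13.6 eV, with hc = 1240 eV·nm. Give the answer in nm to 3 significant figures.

The Lyman series terminates on n_f = 1; the second line has n_i = 1+2 = 3.
ΔE = 54.40 × (1/1² − 1/3²) = 48.36 eV.
λ = 1240 / 48.36 = 25.6 nm.

25.6 nm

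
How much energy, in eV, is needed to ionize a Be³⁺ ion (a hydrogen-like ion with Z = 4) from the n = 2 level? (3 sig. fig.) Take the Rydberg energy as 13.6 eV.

E_n = −13.6 Z²/n² = −217.6/n² eV for Z = 4.
E_2 = −217.6/4 = −54.4 eV, so ionization (to E = 0) requires 54.4 eV.

54.4 eV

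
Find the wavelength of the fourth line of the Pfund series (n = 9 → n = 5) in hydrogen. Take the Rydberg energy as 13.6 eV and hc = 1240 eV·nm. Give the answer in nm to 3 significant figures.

The Pfund series terminates on n_f = 5; the fourth line has n_i = 5+4 = 9.
ΔE = 13.60 × (1/5² − 1/9²) = 0.3761 eV.
λ = 1240 / 0.3761 = 3300 nm.

3300 nm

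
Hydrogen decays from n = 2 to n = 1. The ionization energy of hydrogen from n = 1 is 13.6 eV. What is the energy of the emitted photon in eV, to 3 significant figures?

E_2 = −13.60/4 = −3.400 eV and E_1 = −13.60/1 = −13.60 eV.
The photon energy is |E_2 − E_1| = 10.2 eV.

10.2 eV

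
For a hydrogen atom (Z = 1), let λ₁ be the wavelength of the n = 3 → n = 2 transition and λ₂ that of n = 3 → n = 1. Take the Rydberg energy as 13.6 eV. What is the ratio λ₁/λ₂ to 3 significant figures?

6.40

λ ∝ 1/ΔE ∝ 1/(1/n_f² − 1/n_i²), and the Z² and hc factors cancel in the ratio.
λ₁/λ₂ = (1/1² − 1/3²)/(1/2² − 1/3²) = 0.8889/0.1389 = 6.40.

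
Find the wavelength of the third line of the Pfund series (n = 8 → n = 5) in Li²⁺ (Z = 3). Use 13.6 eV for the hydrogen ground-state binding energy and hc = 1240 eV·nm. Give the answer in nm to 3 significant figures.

416 nm

The Pfund series terminates on n_f = 5; the third line has n_i = 5+3 = 8.
ΔE = 122.4 × (1/5² − 1/8²) = 2.984 eV.
λ = 1240 / 2.984 = 416 nm.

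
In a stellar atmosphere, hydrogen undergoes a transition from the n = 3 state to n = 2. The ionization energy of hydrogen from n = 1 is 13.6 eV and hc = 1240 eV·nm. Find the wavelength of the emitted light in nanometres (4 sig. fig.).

ΔE = 13.60 × (1/2² − 1/3²) = 13.60 × 0.1389 = 1.889 eV.
λ = hc/ΔE = 1240 / 1.889 = 656.5 nm.
This line belongs to the Balmer series.

656.5 nm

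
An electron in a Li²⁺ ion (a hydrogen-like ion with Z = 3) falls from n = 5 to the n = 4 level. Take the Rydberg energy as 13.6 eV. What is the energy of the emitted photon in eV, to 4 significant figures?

2.754 eV

The Bohr energies scale as Z², so for Z = 3: E_n = −122.4/n² eV.
E_5 = −122.4/25 = −4.896 eV and E_4 = −122.4/16 = −7.650 eV.
The photon energy is |E_5 − E_4| = 2.754 eV.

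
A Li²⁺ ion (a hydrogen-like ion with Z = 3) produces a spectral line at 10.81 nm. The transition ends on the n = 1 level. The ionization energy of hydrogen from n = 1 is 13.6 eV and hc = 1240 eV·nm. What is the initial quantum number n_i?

n_i = 4

The photon energy is ΔE = hc/λ = 1240 / 10.81 = 114.7 eV.
With Z = 3, ΔE = 122.4 × (1/n_f² − 1/n_i²), so 1/n_f² − 1/n_i² = 0.9372.
With n_f = 1: 1/n_i² = 1/1 − 0.9372 = 0.06284, so n_i ≈ 3.99.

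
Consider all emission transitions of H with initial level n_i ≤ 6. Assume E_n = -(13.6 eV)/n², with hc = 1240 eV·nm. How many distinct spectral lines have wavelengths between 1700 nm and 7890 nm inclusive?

4

Enumerate all n_i → n_f pairs with 1 ≤ n_f < n_i ≤ 6 and compute λ = 1240 / [13.6·1·(1/n_f² − 1/n_i²)].
Lines falling in [1700, 7890] nm: 4→3 (1876 nm), 6→4 (2626 nm), 5→4 (4052 nm), 6→5 (7460 nm).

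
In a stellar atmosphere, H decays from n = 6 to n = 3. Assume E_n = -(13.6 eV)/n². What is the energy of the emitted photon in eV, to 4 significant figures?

1.133 eV

E_6 = −13.60/36 = −0.3778 eV and E_3 = −13.60/9 = −1.511 eV.
The photon energy is |E_6 − E_3| = 1.133 eV.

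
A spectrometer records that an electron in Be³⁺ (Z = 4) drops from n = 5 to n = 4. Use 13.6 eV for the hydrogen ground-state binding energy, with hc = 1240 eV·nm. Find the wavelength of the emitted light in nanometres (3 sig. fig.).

For Z = 4 the level energies scale as Z², so the effective Rydberg energy is 13.6 × 16 = 217.6 eV.
ΔE = 217.6 × (1/4² − 1/5²) = 217.6 × 0.02250 = 4.896 eV.
λ = hc/ΔE = 1240 / 4.896 = 253 nm.

253 nm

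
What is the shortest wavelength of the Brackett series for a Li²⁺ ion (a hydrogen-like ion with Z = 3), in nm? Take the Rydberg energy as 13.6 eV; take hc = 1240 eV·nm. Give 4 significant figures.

162.1 nm

The Brackett series has lower level n_f = 4; the series limit corresponds to n_i → ∞.
ΔE_max = 13.6 × 9 / 4² = 7.650 eV.
λ_min = 1240 / 7.650 = 162.1 nm.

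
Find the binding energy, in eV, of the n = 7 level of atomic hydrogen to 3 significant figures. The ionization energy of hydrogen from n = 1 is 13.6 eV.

0.278 eV

E_7 = −13.60/49 = −0.278 eV, so ionization (to E = 0) requires 0.278 eV.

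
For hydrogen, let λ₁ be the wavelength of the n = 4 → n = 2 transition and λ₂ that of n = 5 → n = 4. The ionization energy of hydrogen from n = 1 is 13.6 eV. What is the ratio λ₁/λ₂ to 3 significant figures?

λ ∝ 1/ΔE ∝ 1/(1/n_f² − 1/n_i²), and the Z² and hc factors cancel in the ratio.
λ₁/λ₂ = (1/4² − 1/5²)/(1/2² − 1/4²) = 0.02250/0.1875 = 0.120.

0.120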